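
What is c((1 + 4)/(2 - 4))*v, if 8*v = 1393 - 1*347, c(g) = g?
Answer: -2615/8 ≈ -326.88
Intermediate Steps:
v = 523/4 (v = (1393 - 1*347)/8 = (1393 - 347)/8 = (⅛)*1046 = 523/4 ≈ 130.75)
c((1 + 4)/(2 - 4))*v = ((1 + 4)/(2 - 4))*(523/4) = (5/(-2))*(523/4) = (5*(-½))*(523/4) = -5/2*523/4 = -2615/8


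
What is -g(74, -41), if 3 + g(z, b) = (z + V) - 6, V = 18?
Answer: -83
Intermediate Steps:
g(z, b) = 9 + z (g(z, b) = -3 + ((z + 18) - 6) = -3 + ((18 + z) - 6) = -3 + (12 + z) = 9 + z)
-g(74, -41) = -(9 + 74) = -1*83 = -83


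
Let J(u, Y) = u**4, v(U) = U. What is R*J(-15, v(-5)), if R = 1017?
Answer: 51485625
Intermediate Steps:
R*J(-15, v(-5)) = 1017*(-15)**4 = 1017*50625 = 51485625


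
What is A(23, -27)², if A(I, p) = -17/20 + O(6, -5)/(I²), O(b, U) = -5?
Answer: 82682649/111936400 ≈ 0.73866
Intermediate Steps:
A(I, p) = -17/20 - 5/I²
A(23, -27)² = (-17/20 - 5/23²)² = (-17/20 - 5*1/529)² = (-17/20 - 5/529)² = (-9093/10580)² = 82682649/111936400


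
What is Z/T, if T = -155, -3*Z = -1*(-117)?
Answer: 39/155 ≈ 0.25161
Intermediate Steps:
Z = -39 (Z = -(-1)*(-117)/3 = -⅓*117 = -39)
Z/T = -39/(-155) = -39*(-1/155) = 39/155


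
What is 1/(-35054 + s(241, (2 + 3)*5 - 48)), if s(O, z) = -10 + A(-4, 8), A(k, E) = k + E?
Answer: -1/35060 ≈ -2.8523e-5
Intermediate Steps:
A(k, E) = E + k
s(O, z) = -6 (s(O, z) = -10 + (8 - 4) = -10 + 4 = -6)
1/(-35054 + s(241, (2 + 3)*5 - 48)) = 1/(-35054 - 6) = 1/(-35060) = -1/35060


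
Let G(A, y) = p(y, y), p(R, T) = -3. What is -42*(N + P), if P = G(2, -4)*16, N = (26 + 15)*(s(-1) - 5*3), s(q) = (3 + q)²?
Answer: 20958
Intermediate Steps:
G(A, y) = -3
N = -451 (N = (26 + 15)*((3 - 1)² - 5*3) = 41*(2² - 15) = 41*(4 - 15) = 41*(-11) = -451)
P = -48 (P = -3*16 = -48)
-42*(N + P) = -42*(-451 - 48) = -42*(-499) = 20958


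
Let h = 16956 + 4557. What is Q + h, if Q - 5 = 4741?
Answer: 26259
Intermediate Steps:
Q = 4746 (Q = 5 + 4741 = 4746)
h = 21513
Q + h = 4746 + 21513 = 26259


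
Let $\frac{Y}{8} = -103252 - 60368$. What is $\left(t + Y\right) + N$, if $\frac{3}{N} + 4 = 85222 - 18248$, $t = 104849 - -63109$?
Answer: $- \frac{76412903937}{66970} \approx -1.141 \cdot 10^{6}$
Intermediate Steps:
$Y = -1308960$ ($Y = 8 \left(-103252 - 60368\right) = 8 \left(-163620\right) = -1308960$)
$t = 167958$ ($t = 104849 + 63109 = 167958$)
$N = \frac{3}{66970}$ ($N = \frac{3}{-4 + \left(85222 - 18248\right)} = \frac{3}{-4 + 66974} = \frac{3}{66970} \approx 4.4796 \cdot 10^{-5}$)
$\left(t + Y\right) + N = \left(167958 - 1308960\right) + \frac{3}{66970} = -1141002 + \frac{3}{66970} = - \frac{76412903937}{66970}$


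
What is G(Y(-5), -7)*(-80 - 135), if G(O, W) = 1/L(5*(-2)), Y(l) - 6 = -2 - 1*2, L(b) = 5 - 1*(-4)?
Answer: -215/9 ≈ -23.889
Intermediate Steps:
L(b) = 9 (L(b) = 5 + 4 = 9)
Y(l) = 2 (Y(l) = 6 + (-2 - 1*2) = 6 + (-2 - 2) = 6 - 4 = 2)
G(O, W) = ⅑ (G(O, W) = 1/9 = ⅑)
G(Y(-5), -7)*(-80 - 135) = (-80 - 135)/9 = (⅑)*(-215) = -215/9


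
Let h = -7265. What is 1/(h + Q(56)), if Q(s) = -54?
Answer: -1/7319 ≈ -0.00013663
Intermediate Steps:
1/(h + Q(56)) = 1/(-7265 - 54) = 1/(-7319) = -1/7319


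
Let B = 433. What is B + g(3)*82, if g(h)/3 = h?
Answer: 1171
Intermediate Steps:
g(h) = 3*h
B + g(3)*82 = 433 + (3*3)*82 = 433 + 9*82 = 433 + 738 = 1171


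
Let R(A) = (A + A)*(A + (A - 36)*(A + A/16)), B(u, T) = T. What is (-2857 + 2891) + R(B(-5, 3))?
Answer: -4633/8 ≈ -579.13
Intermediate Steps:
R(A) = 2*A*(A + 17*A*(-36 + A)/16) (R(A) = (2*A)*(A + (-36 + A)*(A + A*(1/16))) = (2*A)*(A + (-36 + A)*(A + A/16)) = (2*A)*(A + (-36 + A)*(17*A/16)) = (2*A)*(A + 17*A*(-36 + A)/16) = 2*A*(A + 17*A*(-36 + A)/16))
(-2857 + 2891) + R(B(-5, 3)) = (-2857 + 2891) + (1/8)*3**2*(-596 + 17*3) = 34 + (1/8)*9*(-596 + 51) = 34 + (1/8)*9*(-545) = 34 - 4905/8 = -4633/8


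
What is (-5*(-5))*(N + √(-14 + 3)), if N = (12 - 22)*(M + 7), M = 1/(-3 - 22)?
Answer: -1740 + 25*I*√11 ≈ -1740.0 + 82.916*I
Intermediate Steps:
M = -1/25 (M = 1/(-25) = -1/25 ≈ -0.040000)
N = -348/5 (N = (12 - 22)*(-1/25 + 7) = -10*174/25 = -348/5 ≈ -69.600)
(-5*(-5))*(N + √(-14 + 3)) = (-5*(-5))*(-348/5 + √(-14 + 3)) = 25*(-348/5 + √(-11)) = 25*(-348/5 + I*√11) = -1740 + 25*I*√11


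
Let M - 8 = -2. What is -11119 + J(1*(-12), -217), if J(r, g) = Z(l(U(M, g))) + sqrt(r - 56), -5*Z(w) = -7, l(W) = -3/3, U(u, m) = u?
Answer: -55588/5 + 2*I*sqrt(17) ≈ -11118.0 + 8.2462*I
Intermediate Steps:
M = 6 (M = 8 - 2 = 6)
l(W) = -1 (l(W) = -3*1/3 = -1)
Z(w) = 7/5 (Z(w) = -1/5*(-7) = 7/5)
J(r, g) = 7/5 + sqrt(-56 + r) (J(r, g) = 7/5 + sqrt(r - 56) = 7/5 + sqrt(-56 + r))
-11119 + J(1*(-12), -217) = -11119 + (7/5 + sqrt(-56 + 1*(-12))) = -11119 + (7/5 + sqrt(-56 - 12)) = -11119 + (7/5 + sqrt(-68)) = -11119 + (7/5 + 2*I*sqrt(17)) = -55588/5 + 2*I*sqrt(17)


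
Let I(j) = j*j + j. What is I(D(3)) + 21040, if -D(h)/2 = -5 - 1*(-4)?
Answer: 21046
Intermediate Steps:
D(h) = 2 (D(h) = -2*(-5 - 1*(-4)) = -2*(-5 + 4) = -2*(-1) = 2)
I(j) = j + j² (I(j) = j² + j = j + j²)
I(D(3)) + 21040 = 2*(1 + 2) + 21040 = 2*3 + 21040 = 6 + 21040 = 21046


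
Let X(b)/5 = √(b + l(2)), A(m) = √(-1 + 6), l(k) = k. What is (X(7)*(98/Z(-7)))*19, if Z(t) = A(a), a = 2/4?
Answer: 5586*√5 ≈ 12491.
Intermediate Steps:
a = ½ (a = 2*(¼) = ½ ≈ 0.50000)
A(m) = √5
X(b) = 5*√(2 + b) (X(b) = 5*√(b + 2) = 5*√(2 + b))
Z(t) = √5
(X(7)*(98/Z(-7)))*19 = ((5*√(2 + 7))*(98/(√5)))*19 = ((5*√9)*(98*(√5/5)))*19 = ((5*3)*(98*√5/5))*19 = (15*(98*√5/5))*19 = (294*√5)*19 = 5586*√5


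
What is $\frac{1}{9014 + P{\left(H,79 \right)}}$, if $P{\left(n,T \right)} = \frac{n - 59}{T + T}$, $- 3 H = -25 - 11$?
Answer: $\frac{158}{1424165} \approx 0.00011094$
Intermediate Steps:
$H = 12$ ($H = - \frac{-25 - 11}{3} = \left(- \frac{1}{3}\right) \left(-36\right) = 12$)
$P{\left(n,T \right)} = \frac{-59 + n}{2 T}$
$\frac{1}{9014 + P{\left(H,79 \right)}} = \frac{1}{9014 + \frac{-59 + 12}{2 \cdot 79}} = \frac{1}{9014 + \frac{1}{2} \cdot \frac{1}{79} \left(-47\right)} = \frac{1}{9014 - \frac{47}{158}} = \frac{1}{\frac{1424165}{158}} = \frac{158}{1424165}$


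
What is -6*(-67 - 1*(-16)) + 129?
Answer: 435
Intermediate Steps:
-6*(-67 - 1*(-16)) + 129 = -6*(-67 + 16) + 129 = -6*(-51) + 129 = 306 + 129 = 435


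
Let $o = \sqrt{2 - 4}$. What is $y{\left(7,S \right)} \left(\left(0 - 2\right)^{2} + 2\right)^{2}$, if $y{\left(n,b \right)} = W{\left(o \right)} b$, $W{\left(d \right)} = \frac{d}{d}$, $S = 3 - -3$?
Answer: $216$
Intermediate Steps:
$o = i \sqrt{2}$ ($o = \sqrt{-2} = i \sqrt{2} \approx 1.4142 i$)
$S = 6$ ($S = 3 + 3 = 6$)
$W{\left(d \right)} = 1$
$y{\left(n,b \right)} = b$ ($y{\left(n,b \right)} = 1 b = b$)
$y{\left(7,S \right)} \left(\left(0 - 2\right)^{2} + 2\right)^{2} = 6 \left(\left(0 - 2\right)^{2} + 2\right)^{2} = 6 \left(\left(-2\right)^{2} + 2\right)^{2} = 6 \left(4 + 2\right)^{2} = 6 \cdot 6^{2} = 6 \cdot 36 = 216$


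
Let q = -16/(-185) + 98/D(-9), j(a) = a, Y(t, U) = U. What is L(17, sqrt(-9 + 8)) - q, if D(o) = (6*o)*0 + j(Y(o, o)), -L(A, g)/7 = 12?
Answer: -121874/1665 ≈ -73.198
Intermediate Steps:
L(A, g) = -84 (L(A, g) = -7*12 = -84)
D(o) = o (D(o) = (6*o)*0 + o = 0 + o = o)
q = -17986/1665 (q = -16/(-185) + 98/(-9) = -16*(-1/185) + 98*(-1/9) = 16/185 - 98/9 = -17986/1665 ≈ -10.802)
L(17, sqrt(-9 + 8)) - q = -84 - 1*(-17986/1665) = -84 + 17986/1665 = -121874/1665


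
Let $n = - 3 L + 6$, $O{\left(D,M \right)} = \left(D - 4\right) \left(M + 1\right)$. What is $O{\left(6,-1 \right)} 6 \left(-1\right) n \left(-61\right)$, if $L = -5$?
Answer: $0$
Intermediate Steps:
$O{\left(D,M \right)} = \left(1 + M\right) \left(-4 + D\right)$ ($O{\left(D,M \right)} = \left(-4 + D\right) \left(1 + M\right) = \left(1 + M\right) \left(-4 + D\right)$)
$n = 21$ ($n = \left(-3\right) \left(-5\right) + 6 = 15 + 6 = 21$)
$O{\left(6,-1 \right)} 6 \left(-1\right) n \left(-61\right) = \left(-4 + 6 - -4 + 6 \left(-1\right)\right) 6 \left(-1\right) 21 \left(-61\right) = \left(-4 + 6 + 4 - 6\right) 6 \left(-1\right) 21 \left(-61\right) = 0 \cdot 6 \left(-1\right) 21 \left(-61\right) = 0 \left(-1\right) 21 \left(-61\right) = 0 \cdot 21 \left(-61\right) = 0 \left(-61\right) = 0$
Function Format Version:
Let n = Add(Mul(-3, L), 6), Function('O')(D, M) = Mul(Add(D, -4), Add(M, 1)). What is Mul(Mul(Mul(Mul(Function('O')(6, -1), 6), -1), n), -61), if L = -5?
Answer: 0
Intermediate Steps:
Function('O')(D, M) = Mul(Add(1, M), Add(-4, D)) (Function('O')(D, M) = Mul(Add(-4, D), Add(1, M)) = Mul(Add(1, M), Add(-4, D)))
n = 21 (n = Add(Mul(-3, -5), 6) = Add(15, 6) = 21)
Mul(Mul(Mul(Mul(Function('O')(6, -1), 6), -1), n), -61) = Mul(Mul(Mul(Mul(Add(-4, 6, Mul(-4, -1), Mul(6, -1)), 6), -1), 21), -61) = Mul(Mul(Mul(Mul(Add(-4, 6, 4, -6), 6), -1), 21), -61) = Mul(Mul(Mul(Mul(0, 6), -1), 21), -61) = Mul(Mul(Mul(0, -1), 21), -61) = Mul(Mul(0, 21), -61) = Mul(0, -61) = 0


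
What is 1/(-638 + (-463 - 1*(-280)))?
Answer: -1/821 ≈ -0.0012180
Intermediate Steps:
1/(-638 + (-463 - 1*(-280))) = 1/(-638 + (-463 + 280)) = 1/(-638 - 183) = 1/(-821) = -1/821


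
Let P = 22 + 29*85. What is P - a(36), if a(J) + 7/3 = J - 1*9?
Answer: 7387/3 ≈ 2462.3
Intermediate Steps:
a(J) = -34/3 + J (a(J) = -7/3 + (J - 1*9) = -7/3 + (J - 9) = -7/3 + (-9 + J) = -34/3 + J)
P = 2487 (P = 22 + 2465 = 2487)
P - a(36) = 2487 - (-34/3 + 36) = 2487 - 1*74/3 = 2487 - 74/3 = 7387/3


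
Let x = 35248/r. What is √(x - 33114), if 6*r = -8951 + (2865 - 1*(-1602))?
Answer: I*√41671679586/1121 ≈ 182.1*I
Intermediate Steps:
r = -2242/3 (r = (-8951 + (2865 - 1*(-1602)))/6 = (-8951 + (2865 + 1602))/6 = (-8951 + 4467)/6 = (⅙)*(-4484) = -2242/3 ≈ -747.33)
x = -52872/1121 (x = 35248/(-2242/3) = 35248*(-3/2242) = -52872/1121 ≈ -47.165)
√(x - 33114) = √(-52872/1121 - 33114) = √(-37173666/1121) = I*√41671679586/1121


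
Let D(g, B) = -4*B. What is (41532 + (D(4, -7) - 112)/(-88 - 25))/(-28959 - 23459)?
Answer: -2346600/2961617 ≈ -0.79234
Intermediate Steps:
(41532 + (D(4, -7) - 112)/(-88 - 25))/(-28959 - 23459) = (41532 + (-4*(-7) - 112)/(-88 - 25))/(-28959 - 23459) = (41532 + (28 - 112)/(-113))/(-52418) = (41532 - 84*(-1/113))*(-1/52418) = (41532 + 84/113)*(-1/52418) = (4693200/113)*(-1/52418) = -2346600/2961617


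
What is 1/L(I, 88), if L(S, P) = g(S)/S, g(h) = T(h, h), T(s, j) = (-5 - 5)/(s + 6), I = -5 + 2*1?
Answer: 9/10 ≈ 0.90000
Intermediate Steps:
I = -3 (I = -5 + 2 = -3)
T(s, j) = -10/(6 + s)
g(h) = -10/(6 + h)
L(S, P) = -10/(S*(6 + S)) (L(S, P) = (-10/(6 + S))/S = -10/(S*(6 + S)))
1/L(I, 88) = 1/(-10/(-3*(6 - 3))) = 1/(-10*(-⅓)/3) = 1/(-10*(-⅓)*⅓) = 1/(10/9) = 9/10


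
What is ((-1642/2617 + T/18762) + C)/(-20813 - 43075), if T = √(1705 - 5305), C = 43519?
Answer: -37962527/55731632 - 5*I/99888888 ≈ -0.68117 - 5.0056e-8*I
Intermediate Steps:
T = 60*I (T = √(-3600) = 60*I ≈ 60.0*I)
((-1642/2617 + T/18762) + C)/(-20813 - 43075) = ((-1642/2617 + (60*I)/18762) + 43519)/(-20813 - 43075) = ((-1642*1/2617 + (60*I)*(1/18762)) + 43519)/(-63888) = ((-1642/2617 + 10*I/3127) + 43519)*(-1/63888) = (113887581/2617 + 10*I/3127)*(-1/63888) = -37962527/55731632 - 5*I/99888888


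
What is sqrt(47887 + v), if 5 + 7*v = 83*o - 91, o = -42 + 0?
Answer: sqrt(2321389)/7 ≈ 217.66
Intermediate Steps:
o = -42
v = -3582/7 (v = -5/7 + (83*(-42) - 91)/7 = -5/7 + (-3486 - 91)/7 = -5/7 + (1/7)*(-3577) = -5/7 - 511 = -3582/7 ≈ -511.71)
sqrt(47887 + v) = sqrt(47887 - 3582/7) = sqrt(331627/7) = sqrt(2321389)/7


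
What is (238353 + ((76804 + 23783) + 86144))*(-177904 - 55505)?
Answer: -99218431356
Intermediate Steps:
(238353 + ((76804 + 23783) + 86144))*(-177904 - 55505) = (238353 + (100587 + 86144))*(-233409) = (238353 + 186731)*(-233409) = 425084*(-233409) = -99218431356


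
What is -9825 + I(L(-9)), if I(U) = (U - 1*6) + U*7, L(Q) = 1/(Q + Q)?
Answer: -88483/9 ≈ -9831.4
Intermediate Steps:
L(Q) = 1/(2*Q)
I(U) = -6 + 8*U (I(U) = (U - 6) + 7*U = (-6 + U) + 7*U = -6 + 8*U)
-9825 + I(L(-9)) = -9825 + (-6 + 8*((½)/(-9))) = -9825 + (-6 + 8*((½)*(-⅑))) = -9825 + (-6 + 8*(-1/18)) = -9825 + (-6 - 4/9) = -9825 - 58/9 = -88483/9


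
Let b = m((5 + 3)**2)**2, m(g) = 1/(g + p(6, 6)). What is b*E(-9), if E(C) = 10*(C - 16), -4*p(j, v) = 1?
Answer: -160/2601 ≈ -0.061515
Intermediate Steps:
p(j, v) = -1/4 (p(j, v) = -1/4*1 = -1/4)
E(C) = -160 + 10*C (E(C) = 10*(-16 + C) = -160 + 10*C)
m(g) = 1/(-1/4 + g) (m(g) = 1/(g - 1/4) = 1/(-1/4 + g))
b = 16/65025 (b = (4/(-1 + 4*(5 + 3)**2))**2 = (4/(-1 + 4*8**2))**2 = (4/(-1 + 4*64))**2 = (4/(-1 + 256))**2 = (4/255)**2 = 16/65025 ≈ 0.00024606)
b*E(-9) = 16*(-160 + 10*(-9))/65025 = 16*(-160 - 90)/65025 = (16/65025)*(-250) = -160/2601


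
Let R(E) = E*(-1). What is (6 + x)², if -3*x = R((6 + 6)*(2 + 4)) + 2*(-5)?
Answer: 10000/9 ≈ 1111.1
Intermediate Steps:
R(E) = -E
x = 82/3 (x = -(-(6 + 6)*(2 + 4) + 2*(-5))/3 = -(-12*6 - 10)/3 = -(-1*72 - 10)/3 = -(-72 - 10)/3 = -⅓*(-82) = 82/3 ≈ 27.333)
(6 + x)² = (6 + 82/3)² = (100/3)² = 10000/9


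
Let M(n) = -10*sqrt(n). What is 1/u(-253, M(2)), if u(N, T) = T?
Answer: -sqrt(2)/20 ≈ -0.070711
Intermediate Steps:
1/u(-253, M(2)) = 1/(-10*sqrt(2)) = -sqrt(2)/20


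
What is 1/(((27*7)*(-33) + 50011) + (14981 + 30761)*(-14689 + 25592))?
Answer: 1/498768800 ≈ 2.0049e-9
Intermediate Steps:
1/(((27*7)*(-33) + 50011) + (14981 + 30761)*(-14689 + 25592)) = 1/((189*(-33) + 50011) + 45742*10903) = 1/((-6237 + 50011) + 498725026) = 1/(43774 + 498725026) = 1/498768800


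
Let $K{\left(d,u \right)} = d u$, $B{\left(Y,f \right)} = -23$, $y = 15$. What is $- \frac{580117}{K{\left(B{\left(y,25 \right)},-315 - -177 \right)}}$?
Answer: $- \frac{580117}{3174} \approx -182.77$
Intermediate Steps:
$- \frac{580117}{K{\left(B{\left(y,25 \right)},-315 - -177 \right)}} = - \frac{580117}{\left(-23\right) \left(-315 - -177\right)} = - \frac{580117}{\left(-23\right) \left(-315 + 177\right)} = - \frac{580117}{\left(-23\right) \left(-138\right)} = - \frac{580117}{3174}$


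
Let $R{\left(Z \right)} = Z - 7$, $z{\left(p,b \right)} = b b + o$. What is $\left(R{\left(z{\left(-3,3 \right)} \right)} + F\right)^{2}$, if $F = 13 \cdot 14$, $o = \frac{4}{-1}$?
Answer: $32400$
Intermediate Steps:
$o = -4$ ($o = 4 \left(-1\right) = -4$)
$z{\left(p,b \right)} = -4 + b^{2}$ ($z{\left(p,b \right)} = b b - 4 = b^{2} - 4 = -4 + b^{2}$)
$F = 182$
$R{\left(Z \right)} = -7 + Z$ ($R{\left(Z \right)} = Z - 7 = -7 + Z$)
$\left(R{\left(z{\left(-3,3 \right)} \right)} + F\right)^{2} = \left(\left(-7 - \left(4 - 3^{2}\right)\right) + 182\right)^{2} = \left(\left(-7 + \left(-4 + 9\right)\right) + 182\right)^{2} = \left(\left(-7 + 5\right) + 182\right)^{2} = \left(-2 + 182\right)^{2} = 180^{2} = 32400$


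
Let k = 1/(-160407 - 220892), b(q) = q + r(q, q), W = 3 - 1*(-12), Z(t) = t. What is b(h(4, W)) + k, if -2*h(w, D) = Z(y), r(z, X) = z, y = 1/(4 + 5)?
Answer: -381308/3431691 ≈ -0.11111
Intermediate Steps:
y = ⅑ (y = 1/9 = ⅑ ≈ 0.11111)
W = 15 (W = 3 + 12 = 15)
h(w, D) = -1/18 (h(w, D) = -½*⅑ = -1/18)
b(q) = 2*q (b(q) = q + q = 2*q)
k = -1/381299 (k = 1/(-381299) = -1/381299 ≈ -2.6226e-6)
b(h(4, W)) + k = 2*(-1/18) - 1/381299 = -⅑ - 1/381299 = -381308/3431691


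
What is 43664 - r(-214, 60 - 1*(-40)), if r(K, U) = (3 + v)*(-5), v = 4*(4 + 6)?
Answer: 43879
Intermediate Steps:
v = 40 (v = 4*10 = 40)
r(K, U) = -215 (r(K, U) = (3 + 40)*(-5) = 43*(-5) = -215)
43664 - r(-214, 60 - 1*(-40)) = 43664 - 1*(-215) = 43664 + 215 = 43879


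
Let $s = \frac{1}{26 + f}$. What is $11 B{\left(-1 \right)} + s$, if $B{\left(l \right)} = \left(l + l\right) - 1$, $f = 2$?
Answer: $- \frac{923}{28} \approx -32.964$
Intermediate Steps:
$s = \frac{1}{28}$ ($s = \frac{1}{26 + 2} = \frac{1}{28} \approx 0.035714$)
$B{\left(l \right)} = -1 + 2 l$ ($B{\left(l \right)} = 2 l - 1 = -1 + 2 l$)
$11 B{\left(-1 \right)} + s = 11 \left(-1 + 2 \left(-1\right)\right) + \frac{1}{28} = 11 \left(-1 - 2\right) + \frac{1}{28} = 11 \left(-3\right) + \frac{1}{28} = -33 + \frac{1}{28} = - \frac{923}{28}$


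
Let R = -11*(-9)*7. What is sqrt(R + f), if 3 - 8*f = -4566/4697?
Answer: 15*sqrt(1087984898)/18788 ≈ 26.334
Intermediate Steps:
f = 18657/37576 (f = 3/8 - (-2283)/(4*4697) = 3/8 - 1/8*(-4566/4697) = 3/8 + 2283/18788 = 18657/37576 ≈ 0.49651)
R = 693 (R = 99*7 = 693)
sqrt(R + f) = sqrt(693 + 18657/37576) = sqrt(26058825/37576) = 15*sqrt(1087984898)/18788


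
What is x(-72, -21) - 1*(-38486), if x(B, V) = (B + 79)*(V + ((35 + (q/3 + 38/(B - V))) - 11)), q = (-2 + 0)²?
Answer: 654689/17 ≈ 38511.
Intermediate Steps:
q = 4 (q = (-2)² = 4)
x(B, V) = (79 + B)*(76/3 + V + 38/(B - V)) (x(B, V) = (B + 79)*(V + ((35 + (4/3 + 38/(B - V))) - 11)) = (79 + B)*(V + ((35 + (4*(⅓) + 38/(B - V))) - 11)) = (79 + B)*(V + ((35 + (4/3 + 38/(B - V))) - 11)) = (79 + B)*(V + ((109/3 + 38/(B - V)) - 11)) = (79 + B)*(V + (76/3 + 38/(B - V))) = (79 + B)*(76/3 + V + 38/(B - V)))
x(-72, -21) - 1*(-38486) = (9006 - 6004*(-21) - 237*(-21)² + 76*(-72)² + 6118*(-72) - 3*(-72)*(-21)² + 3*(-21)*(-72)² + 161*(-72)*(-21))/(3*(-72 - 1*(-21))) - 1*(-38486) = (9006 + 126084 - 237*441 + 76*5184 - 440496 - 3*(-72)*441 + 3*(-21)*5184 + 243432)/(3*(-72 + 21)) + 38486 = (⅓)*(9006 + 126084 - 104517 + 393984 - 440496 + 95256 - 326592 + 243432)/(-51) + 38486 = (⅓)*(-1/51)*(-3843) + 38486 = 427/17 + 38486 = 654689/17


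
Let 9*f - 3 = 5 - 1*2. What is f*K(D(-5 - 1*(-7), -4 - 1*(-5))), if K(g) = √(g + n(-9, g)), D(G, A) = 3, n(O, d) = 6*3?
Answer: 2*√21/3 ≈ 3.0550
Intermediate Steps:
n(O, d) = 18
K(g) = √(18 + g) (K(g) = √(g + 18) = √(18 + g))
f = ⅔ (f = ⅓ + (5 - 1*2)/9 = ⅓ + (5 - 2)/9 = ⅓ + (⅑)*3 = ⅓ + ⅓ = ⅔ ≈ 0.66667)
f*K(D(-5 - 1*(-7), -4 - 1*(-5))) = 2*√(18 + 3)/3 = 2*√21/3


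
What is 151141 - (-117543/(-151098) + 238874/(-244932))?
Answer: 233064357114998/1542030639 ≈ 1.5114e+5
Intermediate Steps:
151141 - (-117543/(-151098) + 238874/(-244932)) = 151141 - (-117543*(-1/151098) + 238874*(-1/244932)) = 151141 - (39181/50366 - 119437/122466) = 151141 - 1*(-304305899/1542030639) = 151141 + 304305899/1542030639 = 233064357114998/1542030639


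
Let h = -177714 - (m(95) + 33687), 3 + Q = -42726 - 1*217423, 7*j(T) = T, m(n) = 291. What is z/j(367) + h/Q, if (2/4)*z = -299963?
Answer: -273106487575/23868946 ≈ -11442.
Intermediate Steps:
j(T) = T/7
z = -599926 (z = 2*(-299963) = -599926)
Q = -260152 (Q = -3 + (-42726 - 1*217423) = -3 + (-42726 - 217423) = -3 - 260149 = -260152)
h = -211692 (h = -177714 - (291 + 33687) = -177714 - 1*33978 = -177714 - 33978 = -211692)
z/j(367) + h/Q = -599926/((1/7)*367) - 211692/(-260152) = -599926/367/7 - 211692*(-1/260152) = -599926*7/367 + 52923/65038 = -4199482/367 + 52923/65038 = -273106487575/23868946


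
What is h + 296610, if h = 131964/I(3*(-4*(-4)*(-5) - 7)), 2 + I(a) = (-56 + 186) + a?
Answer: 5616738/19 ≈ 2.9562e+5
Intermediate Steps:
I(a) = 128 + a (I(a) = -2 + ((-56 + 186) + a) = -2 + (130 + a) = 128 + a)
h = -18852/19 (h = 131964/(128 + 3*(-4*(-4)*(-5) - 7)) = 131964/(128 + 3*(16*(-5) - 7)) = 131964/(128 + 3*(-80 - 7)) = 131964/(128 + 3*(-87)) = 131964/(128 - 261) = 131964/(-133) = 131964*(-1/133) = -18852/19 ≈ -992.21)
h + 296610 = -18852/19 + 296610 = 5616738/19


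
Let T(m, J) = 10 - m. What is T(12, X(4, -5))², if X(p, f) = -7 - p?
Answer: 4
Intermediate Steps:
T(12, X(4, -5))² = (10 - 1*12)² = (10 - 12)² = (-2)² = 4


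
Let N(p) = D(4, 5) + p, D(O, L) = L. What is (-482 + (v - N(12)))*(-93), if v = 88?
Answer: 38223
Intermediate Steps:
N(p) = 5 + p
(-482 + (v - N(12)))*(-93) = (-482 + (88 - (5 + 12)))*(-93) = (-482 + (88 - 1*17))*(-93) = (-482 + (88 - 17))*(-93) = (-482 + 71)*(-93) = -411*(-93) = 38223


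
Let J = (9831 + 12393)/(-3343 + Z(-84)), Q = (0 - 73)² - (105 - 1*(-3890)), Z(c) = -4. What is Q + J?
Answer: 4442674/3347 ≈ 1327.4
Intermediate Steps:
Q = 1334 (Q = (-73)² - (105 + 3890) = 5329 - 1*3995 = 5329 - 3995 = 1334)
J = -22224/3347 (J = (9831 + 12393)/(-3343 - 4) = 22224/(-3347) = 22224*(-1/3347) = -22224/3347 ≈ -6.6400)
Q + J = 1334 - 22224/3347 = 4442674/3347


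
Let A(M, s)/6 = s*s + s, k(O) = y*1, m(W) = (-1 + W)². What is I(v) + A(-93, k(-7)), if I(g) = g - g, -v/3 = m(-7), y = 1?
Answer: 12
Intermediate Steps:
v = -192 (v = -3*(-1 - 7)² = -3*(-8)² = -3*64 = -192)
k(O) = 1 (k(O) = 1*1 = 1)
A(M, s) = 6*s + 6*s² (A(M, s) = 6*(s*s + s) = 6*(s² + s) = 6*(s + s²) = 6*s + 6*s²)
I(g) = 0
I(v) + A(-93, k(-7)) = 0 + 6*1*(1 + 1) = 0 + 6*1*2 = 0 + 12 = 12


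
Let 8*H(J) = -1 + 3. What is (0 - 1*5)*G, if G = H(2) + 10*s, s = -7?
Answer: 1395/4 ≈ 348.75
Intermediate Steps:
H(J) = 1/4 (H(J) = (-1 + 3)/8 = (1/8)*2 = 1/4)
G = -279/4 (G = 1/4 + 10*(-7) = 1/4 - 70 = -279/4 ≈ -69.750)
(0 - 1*5)*G = (0 - 1*5)*(-279/4) = (0 - 5)*(-279/4) = -5*(-279/4) = 1395/4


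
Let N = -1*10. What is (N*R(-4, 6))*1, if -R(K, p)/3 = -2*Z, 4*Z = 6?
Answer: -90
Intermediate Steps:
Z = 3/2 (Z = (¼)*6 = 3/2 ≈ 1.5000)
N = -10
R(K, p) = 9 (R(K, p) = -(-6)*3/2 = -3*(-3) = 9)
(N*R(-4, 6))*1 = -10*9*1 = -90*1 = -90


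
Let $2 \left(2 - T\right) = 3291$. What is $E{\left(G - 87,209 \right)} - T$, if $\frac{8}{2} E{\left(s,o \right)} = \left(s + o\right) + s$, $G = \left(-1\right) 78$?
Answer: $\frac{6453}{4} \approx 1613.3$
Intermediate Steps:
$T = - \frac{3287}{2}$ ($T = 2 - \frac{3291}{2} = - \frac{3287}{2} \approx -1643.5$)
$G = -78$
$E{\left(s,o \right)} = \frac{s}{2} + \frac{o}{4}$ ($E{\left(s,o \right)} = \frac{\left(s + o\right) + s}{4} = \frac{\left(o + s\right) + s}{4} = \frac{o + 2 s}{4} = \frac{s}{2} + \frac{o}{4}$)
$E{\left(G - 87,209 \right)} - T = \left(\frac{-78 - 87}{2} + \frac{1}{4} \cdot 209\right) - - \frac{3287}{2} = \left(\frac{1}{2} \left(-165\right) + \frac{209}{4}\right) + \frac{3287}{2} = \left(- \frac{165}{2} + \frac{209}{4}\right) + \frac{3287}{2} = - \frac{121}{4} + \frac{3287}{2} = \frac{6453}{4}$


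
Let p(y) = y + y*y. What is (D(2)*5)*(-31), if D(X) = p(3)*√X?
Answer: -1860*√2 ≈ -2630.4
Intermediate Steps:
p(y) = y + y²
D(X) = 12*√X (D(X) = (3*(1 + 3))*√X = (3*4)*√X = 12*√X)
(D(2)*5)*(-31) = ((12*√2)*5)*(-31) = (60*√2)*(-31) = -1860*√2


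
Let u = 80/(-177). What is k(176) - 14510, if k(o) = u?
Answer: -2568350/177 ≈ -14510.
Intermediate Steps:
u = -80/177 (u = 80*(-1/177) = -80/177 ≈ -0.45198)
k(o) = -80/177
k(176) - 14510 = -80/177 - 14510 = -2568350/177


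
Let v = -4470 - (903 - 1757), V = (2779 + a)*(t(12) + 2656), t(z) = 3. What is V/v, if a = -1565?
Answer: -1614013/1808 ≈ -892.71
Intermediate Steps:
V = 3228026 (V = (2779 - 1565)*(3 + 2656) = 1214*2659 = 3228026)
v = -3616 (v = -4470 - 1*(-854) = -4470 + 854 = -3616)
V/v = 3228026/(-3616) = 3228026*(-1/3616) = -1614013/1808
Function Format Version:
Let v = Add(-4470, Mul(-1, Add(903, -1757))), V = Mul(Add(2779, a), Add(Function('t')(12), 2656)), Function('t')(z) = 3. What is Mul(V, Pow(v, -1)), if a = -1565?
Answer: Rational(-1614013, 1808) ≈ -892.71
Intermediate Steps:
V = 3228026 (V = Mul(Add(2779, -1565), Add(3, 2656)) = Mul(1214, 2659) = 3228026)
v = -3616 (v = Add(-4470, Mul(-1, -854)) = Add(-4470, 854) = -3616)
Mul(V, Pow(v, -1)) = Mul(3228026, Pow(-3616, -1)) = Mul(3228026, Rational(-1, 3616)) = Rational(-1614013, 1808)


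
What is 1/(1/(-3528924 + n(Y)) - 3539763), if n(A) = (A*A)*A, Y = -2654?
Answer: -18697551188/66184899885888445 ≈ -2.8250e-7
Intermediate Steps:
n(A) = A**3 (n(A) = A**2*A = A**3)
1/(1/(-3528924 + n(Y)) - 3539763) = 1/(1/(-3528924 + (-2654)**3) - 3539763) = 1/(1/(-3528924 - 18694022264) - 3539763) = 1/(1/(-18697551188) - 3539763) = 1/(-1/18697551188 - 3539763) = 1/(-66184899885888445/18697551188) = -18697551188/66184899885888445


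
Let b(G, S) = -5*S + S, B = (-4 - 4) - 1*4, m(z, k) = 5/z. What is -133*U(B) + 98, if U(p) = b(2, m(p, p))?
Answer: -371/3 ≈ -123.67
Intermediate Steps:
B = -12 (B = -8 - 4 = -12)
b(G, S) = -4*S
U(p) = -20/p
-133*U(B) + 98 = -(-2660)/(-12) + 98 = -(-2660)*(-1)/12 + 98 = -133*5/3 + 98 = -665/3 + 98 = -371/3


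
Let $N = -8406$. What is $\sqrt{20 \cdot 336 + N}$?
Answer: $i \sqrt{1686} \approx 41.061 i$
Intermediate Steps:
$\sqrt{20 \cdot 336 + N} = \sqrt{20 \cdot 336 - 8406} = \sqrt{6720 - 8406} = \sqrt{-1686} = i \sqrt{1686}$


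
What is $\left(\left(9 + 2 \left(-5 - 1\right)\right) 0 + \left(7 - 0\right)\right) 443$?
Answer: $3101$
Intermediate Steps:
$\left(\left(9 + 2 \left(-5 - 1\right)\right) 0 + \left(7 - 0\right)\right) 443 = \left(\left(9 + 2 \left(-6\right)\right) 0 + \left(7 + 0\right)\right) 443 = \left(\left(9 - 12\right) 0 + 7\right) 443 = \left(\left(-3\right) 0 + 7\right) 443 = \left(0 + 7\right) 443 = 7 \cdot 443 = 3101$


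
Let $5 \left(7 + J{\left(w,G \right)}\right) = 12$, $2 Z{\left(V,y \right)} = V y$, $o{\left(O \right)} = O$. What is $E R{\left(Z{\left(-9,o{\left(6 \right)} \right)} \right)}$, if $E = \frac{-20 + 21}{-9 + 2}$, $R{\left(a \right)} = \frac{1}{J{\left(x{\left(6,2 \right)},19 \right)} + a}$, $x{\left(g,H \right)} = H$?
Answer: $\frac{5}{1106} \approx 0.0045208$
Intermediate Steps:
$Z{\left(V,y \right)} = \frac{V y}{2}$
$J{\left(w,G \right)} = - \frac{23}{5}$ ($J{\left(w,G \right)} = -7 + \frac{1}{5} \cdot 12 = -7 + \frac{12}{5} = - \frac{23}{5}$)
$R{\left(a \right)} = \frac{1}{- \frac{23}{5} + a}$
$E = - \frac{1}{7}$ ($E = 1 \frac{1}{-7} = 1 \left(- \frac{1}{7}\right) = - \frac{1}{7} \approx -0.14286$)
$E R{\left(Z{\left(-9,o{\left(6 \right)} \right)} \right)} = - \frac{5 \frac{1}{-23 + 5 \cdot \frac{1}{2} \left(-9\right) 6}}{7} = - \frac{5 \frac{1}{-23 + 5 \left(-27\right)}}{7} = - \frac{5 \frac{1}{-23 - 135}}{7} = - \frac{5 \frac{1}{-158}}{7} = - \frac{5 \left(- \frac{1}{158}\right)}{7} = \left(- \frac{1}{7}\right) \left(- \frac{5}{158}\right) = \frac{5}{1106}$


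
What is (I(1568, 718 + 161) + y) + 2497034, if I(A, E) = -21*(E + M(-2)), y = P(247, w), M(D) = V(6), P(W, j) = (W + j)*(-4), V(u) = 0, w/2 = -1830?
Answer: 2492227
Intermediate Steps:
w = -3660 (w = 2*(-1830) = -3660)
P(W, j) = -4*W - 4*j
M(D) = 0
y = 13652 (y = -4*247 - 4*(-3660) = -988 + 14640 = 13652)
I(A, E) = -21*E (I(A, E) = -21*(E + 0) = -21*E)
(I(1568, 718 + 161) + y) + 2497034 = (-21*(718 + 161) + 13652) + 2497034 = (-21*879 + 13652) + 2497034 = (-18459 + 13652) + 2497034 = -4807 + 2497034 = 2492227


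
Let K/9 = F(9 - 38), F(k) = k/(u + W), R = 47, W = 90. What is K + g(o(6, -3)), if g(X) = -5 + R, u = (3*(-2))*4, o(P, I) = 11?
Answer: 837/22 ≈ 38.045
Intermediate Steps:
u = -24 (u = -6*4 = -24)
g(X) = 42 (g(X) = -5 + 47 = 42)
F(k) = k/66 (F(k) = k/(-24 + 90) = k/66)
K = -87/22 (K = 9*((9 - 38)/66) = 9*((1/66)*(-29)) = 9*(-29/66) = -87/22 ≈ -3.9545)
K + g(o(6, -3)) = -87/22 + 42 = 837/22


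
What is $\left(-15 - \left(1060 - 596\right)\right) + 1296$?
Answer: $817$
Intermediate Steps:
$\left(-15 - \left(1060 - 596\right)\right) + 1296 = \left(-15 - 464\right) + 1296 = -479 + 1296 = 817$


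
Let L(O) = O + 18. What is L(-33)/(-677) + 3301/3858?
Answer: 2292647/2611866 ≈ 0.87778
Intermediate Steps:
L(O) = 18 + O
L(-33)/(-677) + 3301/3858 = (18 - 33)/(-677) + 3301/3858 = -15*(-1/677) + 3301*(1/3858) = 15/677 + 3301/3858 = 2292647/2611866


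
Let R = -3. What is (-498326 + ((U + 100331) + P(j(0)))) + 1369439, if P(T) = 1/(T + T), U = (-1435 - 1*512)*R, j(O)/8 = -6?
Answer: 93819359/96 ≈ 9.7729e+5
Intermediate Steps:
j(O) = -48 (j(O) = 8*(-6) = -48)
U = 5841 (U = (-1435 - 1*512)*(-3) = (-1435 - 512)*(-3) = -1947*(-3) = 5841)
P(T) = 1/(2*T)
(-498326 + ((U + 100331) + P(j(0)))) + 1369439 = (-498326 + ((5841 + 100331) + (½)/(-48))) + 1369439 = (-498326 + (106172 + (½)*(-1/48))) + 1369439 = (-498326 + (106172 - 1/96)) + 1369439 = (-498326 + 10192511/96) + 1369439 = -37646785/96 + 1369439 = 93819359/96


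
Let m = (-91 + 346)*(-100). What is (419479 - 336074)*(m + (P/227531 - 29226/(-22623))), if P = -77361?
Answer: -3649098376616350595/1715811271 ≈ -2.1267e+9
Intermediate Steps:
m = -25500 (m = 255*(-100) = -25500)
(419479 - 336074)*(m + (P/227531 - 29226/(-22623))) = (419479 - 336074)*(-25500 + (-77361/227531 - 29226/(-22623))) = 83405*(-25500 + (-77361*1/227531 - 29226*(-1/22623))) = 83405*(-25500 + (-77361/227531 + 9742/7541)) = 83405*(-25500 + 1633227701/1715811271) = 83405*(-43751554182799/1715811271) = -3649098376616350595/1715811271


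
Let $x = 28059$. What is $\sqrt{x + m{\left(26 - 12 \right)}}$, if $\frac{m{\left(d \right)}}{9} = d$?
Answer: $\sqrt{28185} \approx 167.88$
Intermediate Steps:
$m{\left(d \right)} = 9 d$
$\sqrt{x + m{\left(26 - 12 \right)}} = \sqrt{28059 + 9 \left(26 - 12\right)} = \sqrt{28059 + 9 \cdot 14} = \sqrt{28059 + 126} = \sqrt{28185}$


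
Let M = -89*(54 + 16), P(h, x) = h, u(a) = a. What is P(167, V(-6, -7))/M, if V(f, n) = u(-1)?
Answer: -167/6230 ≈ -0.026806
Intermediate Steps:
V(f, n) = -1
M = -6230 (M = -89*70 = -6230)
P(167, V(-6, -7))/M = 167/(-6230) = 167*(-1/6230) = -167/6230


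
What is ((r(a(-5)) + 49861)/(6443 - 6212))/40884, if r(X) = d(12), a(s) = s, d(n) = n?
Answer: 49873/9444204 ≈ 0.0052808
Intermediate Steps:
r(X) = 12
((r(a(-5)) + 49861)/(6443 - 6212))/40884 = ((12 + 49861)/(6443 - 6212))/40884 = (49873/231)*(1/40884) = 49873/9444204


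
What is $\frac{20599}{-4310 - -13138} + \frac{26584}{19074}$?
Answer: $\frac{313794439}{84192636} \approx 3.7271$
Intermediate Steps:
$\frac{20599}{-4310 - -13138} + \frac{26584}{19074} = \frac{20599}{-4310 + 13138} + 26584 \cdot \frac{1}{19074} = \frac{20599}{8828} + \frac{13292}{9537} = \frac{313794439}{84192636}$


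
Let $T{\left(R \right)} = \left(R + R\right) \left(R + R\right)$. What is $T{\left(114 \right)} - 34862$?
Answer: $17122$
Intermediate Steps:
$T{\left(R \right)} = 4 R^{2}$ ($T{\left(R \right)} = 2 R 2 R = 4 R^{2}$)
$T{\left(114 \right)} - 34862 = 4 \cdot 114^{2} - 34862 = 4 \cdot 12996 - 34862 = 51984 - 34862 = 17122$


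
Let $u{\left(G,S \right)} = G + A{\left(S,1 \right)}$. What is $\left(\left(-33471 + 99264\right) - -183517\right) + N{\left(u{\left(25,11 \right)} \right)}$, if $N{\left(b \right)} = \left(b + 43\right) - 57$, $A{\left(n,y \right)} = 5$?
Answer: $249326$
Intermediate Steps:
$u{\left(G,S \right)} = 5 + G$ ($u{\left(G,S \right)} = G + 5 = 5 + G$)
$N{\left(b \right)} = -14 + b$ ($N{\left(b \right)} = \left(43 + b\right) - 57 = -14 + b$)
$\left(\left(-33471 + 99264\right) - -183517\right) + N{\left(u{\left(25,11 \right)} \right)} = \left(\left(-33471 + 99264\right) - -183517\right) + \left(-14 + \left(5 + 25\right)\right) = \left(65793 + 183517\right) + \left(-14 + 30\right) = 249310 + 16 = 249326$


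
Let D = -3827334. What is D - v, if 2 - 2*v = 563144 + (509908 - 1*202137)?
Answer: -6783755/2 ≈ -3.3919e+6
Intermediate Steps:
v = -870913/2 (v = 1 - (563144 + (509908 - 1*202137))/2 = 1 - (563144 + (509908 - 202137))/2 = 1 - (563144 + 307771)/2 = 1 - ½*870915 = 1 - 870915/2 = -870913/2 ≈ -4.3546e+5)
D - v = -3827334 - 1*(-870913/2) = -3827334 + 870913/2 = -6783755/2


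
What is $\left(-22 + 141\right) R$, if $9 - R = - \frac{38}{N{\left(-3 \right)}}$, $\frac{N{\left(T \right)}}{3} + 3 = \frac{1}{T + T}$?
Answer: $595$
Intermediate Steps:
$N{\left(T \right)} = -9 + \frac{3}{2 T}$ ($N{\left(T \right)} = -9 + \frac{3}{T + T} = -9 + \frac{3}{2 T}$)
$R = 5$ ($R = 9 - - \frac{38}{-9 + \frac{3}{2 \left(-3\right)}} = 9 - - \frac{38}{-9 + \frac{3}{2} \left(- \frac{1}{3}\right)} = 9 - - \frac{38}{-9 - \frac{1}{2}} = 9 - - \frac{38}{- \frac{19}{2}} = 9 - \left(-38\right) \left(- \frac{2}{19}\right) = 9 - 4 = 5$)
$\left(-22 + 141\right) R = \left(-22 + 141\right) 5 = 119 \cdot 5 = 595$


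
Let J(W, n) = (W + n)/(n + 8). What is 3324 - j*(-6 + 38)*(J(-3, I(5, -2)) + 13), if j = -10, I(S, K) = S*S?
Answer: 23092/3 ≈ 7697.3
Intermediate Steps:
I(S, K) = S**2
J(W, n) = (W + n)/(8 + n)
3324 - j*(-6 + 38)*(J(-3, I(5, -2)) + 13) = 3324 - (-10)*(-6 + 38)*((-3 + 5**2)/(8 + 5**2) + 13) = 3324 - (-10)*32*((-3 + 25)/(8 + 25) + 13) = 3324 - (-10)*32*(22/33 + 13) = 3324 - (-10)*32*((1/33)*22 + 13) = 3324 - (-10)*32*(2/3 + 13) = 3324 - (-10)*32*(41/3) = 3324 - (-10)*1312/3 = 3324 - 1*(-13120/3) = 3324 + 13120/3 = 23092/3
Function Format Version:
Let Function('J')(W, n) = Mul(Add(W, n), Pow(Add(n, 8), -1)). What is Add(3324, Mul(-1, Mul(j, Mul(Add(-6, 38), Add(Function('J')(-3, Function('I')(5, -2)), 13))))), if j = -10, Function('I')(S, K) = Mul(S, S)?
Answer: Rational(23092, 3) ≈ 7697.3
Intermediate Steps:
Function('I')(S, K) = Pow(S, 2)
Function('J')(W, n) = Mul(Pow(Add(8, n), -1), Add(W, n)) (Function('J')(W, n) = Mul(Add(W, n), Pow(Add(8, n), -1)) = Mul(Pow(Add(8, n), -1), Add(W, n)))
Add(3324, Mul(-1, Mul(j, Mul(Add(-6, 38), Add(Function('J')(-3, Function('I')(5, -2)), 13))))) = Add(3324, Mul(-1, Mul(-10, Mul(Add(-6, 38), Add(Mul(Pow(Add(8, Pow(5, 2)), -1), Add(-3, Pow(5, 2))), 13))))) = Add(3324, Mul(-1, Mul(-10, Mul(32, Add(Mul(Pow(Add(8, 25), -1), Add(-3, 25)), 13))))) = Add(3324, Mul(-1, Mul(-10, Mul(32, Add(Mul(Pow(33, -1), 22), 13))))) = Add(3324, Mul(-1, Mul(-10, Mul(32, Add(Mul(Rational(1, 33), 22), 13))))) = Add(3324, Mul(-1, Mul(-10, Mul(32, Add(Rational(2, 3), 13))))) = Add(3324, Mul(-1, Mul(-10, Mul(32, Rational(41, 3))))) = Add(3324, Mul(-1, Mul(-10, Rational(1312, 3)))) = Add(3324, Mul(-1, Rational(-13120, 3))) = Add(3324, Rational(13120, 3)) = Rational(23092, 3)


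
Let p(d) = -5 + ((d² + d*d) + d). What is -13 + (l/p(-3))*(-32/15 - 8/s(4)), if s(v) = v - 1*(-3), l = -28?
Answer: -287/75 ≈ -3.8267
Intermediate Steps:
s(v) = 3 + v (s(v) = v + 3 = 3 + v)
p(d) = -5 + d + 2*d² (p(d) = -5 + ((d² + d²) + d) = -5 + (2*d² + d) = -5 + (d + 2*d²) = -5 + d + 2*d²)
-13 + (l/p(-3))*(-32/15 - 8/s(4)) = -13 + (-28/(-5 - 3 + 2*(-3)²))*(-32/15 - 8/(3 + 4)) = -13 + (-28/(-5 - 3 + 2*9))*(-32*1/15 - 8/7) = -13 + (-28/(-5 - 3 + 18))*(-32/15 - 8*⅐) = -13 + (-28/10)*(-32/15 - 8/7) = -13 - 28*⅒*(-344/105) = -13 - 14/5*(-344/105) = -13 + 688/75 = -287/75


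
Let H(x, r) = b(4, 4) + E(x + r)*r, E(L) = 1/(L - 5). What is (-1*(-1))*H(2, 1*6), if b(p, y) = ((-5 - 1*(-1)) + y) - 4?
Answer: -2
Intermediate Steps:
b(p, y) = -8 + y (b(p, y) = ((-5 + 1) + y) - 4 = (-4 + y) - 4 = -8 + y)
E(L) = 1/(-5 + L)
H(x, r) = -4 + r/(-5 + r + x) (H(x, r) = (-8 + 4) + r/(-5 + (x + r)) = -4 + r/(-5 + (r + x)) = -4 + r/(-5 + r + x))
(-1*(-1))*H(2, 1*6) = (-1*(-1))*(-4 + (1*6)/(-5 + 1*6 + 2)) = 1*(-4 + 6/(-5 + 6 + 2)) = 1*(-4 + 6/3) = 1*(-4 + 6*(1/3)) = 1*(-4 + 2) = 1*(-2) = -2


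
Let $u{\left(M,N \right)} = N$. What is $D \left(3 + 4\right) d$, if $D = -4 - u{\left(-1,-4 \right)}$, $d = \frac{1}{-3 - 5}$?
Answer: $0$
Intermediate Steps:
$d = - \frac{1}{8}$ ($d = \frac{1}{-8} = - \frac{1}{8} \approx -0.125$)
$D = 0$ ($D = -4 - -4 = -4 + 4 = 0$)
$D \left(3 + 4\right) d = 0 \left(3 + 4\right) \left(- \frac{1}{8}\right) = 0 \cdot 7 \left(- \frac{1}{8}\right) = 0 \left(- \frac{7}{8}\right) = 0$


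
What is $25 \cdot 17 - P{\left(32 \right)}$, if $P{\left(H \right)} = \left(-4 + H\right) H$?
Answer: $-471$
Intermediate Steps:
$P{\left(H \right)} = H \left(-4 + H\right)$
$25 \cdot 17 - P{\left(32 \right)} = 25 \cdot 17 - 32 \left(-4 + 32\right) = 425 - 32 \cdot 28 = 425 - 896 = -471$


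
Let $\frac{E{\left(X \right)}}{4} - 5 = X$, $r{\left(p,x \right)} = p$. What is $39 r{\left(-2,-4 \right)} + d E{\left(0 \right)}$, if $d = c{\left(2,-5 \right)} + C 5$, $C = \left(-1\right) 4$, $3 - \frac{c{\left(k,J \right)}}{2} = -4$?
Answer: $-198$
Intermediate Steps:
$c{\left(k,J \right)} = 14$ ($c{\left(k,J \right)} = 6 - -8 = 6 + 8 = 14$)
$C = -4$
$E{\left(X \right)} = 20 + 4 X$
$d = -6$ ($d = 14 - 20 = -6$)
$39 r{\left(-2,-4 \right)} + d E{\left(0 \right)} = 39 \left(-2\right) - 6 \left(20 + 4 \cdot 0\right) = -78 - 6 \left(20 + 0\right) = -78 - 120 = -198$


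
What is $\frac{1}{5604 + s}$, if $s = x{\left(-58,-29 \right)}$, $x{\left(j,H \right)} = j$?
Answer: $\frac{1}{5546} \approx 0.00018031$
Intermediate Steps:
$s = -58$
$\frac{1}{5604 + s} = \frac{1}{5604 - 58} = \frac{1}{5546}$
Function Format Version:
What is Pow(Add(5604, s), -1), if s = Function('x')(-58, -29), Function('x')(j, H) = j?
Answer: Rational(1, 5546) ≈ 0.00018031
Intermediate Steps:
s = -58
Pow(Add(5604, s), -1) = Pow(Add(5604, -58), -1) = Pow(5546, -1) = Rational(1, 5546)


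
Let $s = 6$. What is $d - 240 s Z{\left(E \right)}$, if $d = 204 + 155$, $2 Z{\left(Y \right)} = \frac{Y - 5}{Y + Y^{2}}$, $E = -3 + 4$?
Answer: $1799$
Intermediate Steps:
$E = 1$
$Z{\left(Y \right)} = \frac{-5 + Y}{2 \left(Y + Y^{2}\right)}$ ($Z{\left(Y \right)} = \frac{\left(Y - 5\right) \frac{1}{Y + Y^{2}}}{2} = \frac{\left(-5 + Y\right) \frac{1}{Y + Y^{2}}}{2} = \frac{\frac{1}{Y + Y^{2}} \left(-5 + Y\right)}{2} = \frac{-5 + Y}{2 \left(Y + Y^{2}\right)}$)
$d = 359$
$d - 240 s Z{\left(E \right)} = 359 - 240 \cdot 6 \frac{-5 + 1}{2 \cdot 1 \left(1 + 1\right)} = 359 - 240 \cdot 6 \cdot \frac{1}{2} \cdot 1 \cdot \frac{1}{2} \left(-4\right) = 359 - 240 \cdot 6 \left(-1\right) = 359 - -1440 = 359 + 1440 = 1799$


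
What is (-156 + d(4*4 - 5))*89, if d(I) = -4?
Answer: -14240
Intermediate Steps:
(-156 + d(4*4 - 5))*89 = (-156 - 4)*89 = -160*89 = -14240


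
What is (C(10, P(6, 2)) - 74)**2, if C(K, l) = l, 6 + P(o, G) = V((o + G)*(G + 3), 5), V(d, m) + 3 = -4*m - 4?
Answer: 11449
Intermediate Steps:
V(d, m) = -7 - 4*m (V(d, m) = -3 + (-4*m - 4) = -3 + (-4 - 4*m) = -7 - 4*m)
P(o, G) = -33 (P(o, G) = -6 + (-7 - 4*5) = -6 + (-7 - 20) = -6 - 27 = -33)
(C(10, P(6, 2)) - 74)**2 = (-33 - 74)**2 = (-107)**2 = 11449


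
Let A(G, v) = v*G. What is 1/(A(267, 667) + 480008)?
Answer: 1/658097 ≈ 1.5195e-6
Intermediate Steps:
A(G, v) = G*v
1/(A(267, 667) + 480008) = 1/(267*667 + 480008) = 1/(178089 + 480008) = 1/658097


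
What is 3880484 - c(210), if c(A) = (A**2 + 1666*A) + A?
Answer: 3486314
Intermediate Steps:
c(A) = A**2 + 1667*A
3880484 - c(210) = 3880484 - 210*(1667 + 210) = 3880484 - 210*1877 = 3880484 - 1*394170 = 3880484 - 394170 = 3486314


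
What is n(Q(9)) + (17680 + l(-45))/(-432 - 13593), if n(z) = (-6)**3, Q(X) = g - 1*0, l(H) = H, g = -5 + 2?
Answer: -609407/2805 ≈ -217.26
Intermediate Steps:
g = -3
Q(X) = -3 (Q(X) = -3 - 1*0 = -3 + 0 = -3)
n(z) = -216
n(Q(9)) + (17680 + l(-45))/(-432 - 13593) = -216 + (17680 - 45)/(-432 - 13593) = -216 + 17635/(-14025) = -216 + 17635*(-1/14025) = -216 - 3527/2805 = -609407/2805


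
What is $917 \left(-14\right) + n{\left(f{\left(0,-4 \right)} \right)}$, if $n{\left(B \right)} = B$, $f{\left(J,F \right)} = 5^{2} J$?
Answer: $-12838$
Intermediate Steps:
$f{\left(J,F \right)} = 25 J$
$917 \left(-14\right) + n{\left(f{\left(0,-4 \right)} \right)} = 917 \left(-14\right) + 25 \cdot 0 = -12838 + 0 = -12838$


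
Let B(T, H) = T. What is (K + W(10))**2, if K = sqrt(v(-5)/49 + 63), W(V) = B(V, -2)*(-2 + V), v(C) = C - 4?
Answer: 316678/49 + 1440*sqrt(38)/7 ≈ 7730.9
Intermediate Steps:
v(C) = -4 + C
W(V) = V*(-2 + V)
K = 9*sqrt(38)/7 (K = sqrt((-4 - 5)/49 + 63) = sqrt(-9*1/49 + 63) = sqrt(-9/49 + 63) = sqrt(3078/49) = 9*sqrt(38)/7 ≈ 7.9257)
(K + W(10))**2 = (9*sqrt(38)/7 + 10*(-2 + 10))**2 = (9*sqrt(38)/7 + 10*8)**2 = (9*sqrt(38)/7 + 80)**2 = (80 + 9*sqrt(38)/7)**2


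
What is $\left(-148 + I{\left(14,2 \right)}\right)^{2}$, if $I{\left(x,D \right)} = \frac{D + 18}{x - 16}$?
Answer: $24964$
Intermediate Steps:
$I{\left(x,D \right)} = \frac{18 + D}{-16 + x}$
$\left(-148 + I{\left(14,2 \right)}\right)^{2} = \left(-148 + \frac{18 + 2}{-16 + 14}\right)^{2} = \left(-148 + \frac{1}{-2} \cdot 20\right)^{2} = \left(-148 - 10\right)^{2} = \left(-158\right)^{2} = 24964$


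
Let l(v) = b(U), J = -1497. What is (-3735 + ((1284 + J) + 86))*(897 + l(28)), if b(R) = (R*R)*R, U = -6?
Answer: -2630022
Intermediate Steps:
b(R) = R**3 (b(R) = R**2*R = R**3)
l(v) = -216 (l(v) = (-6)**3 = -216)
(-3735 + ((1284 + J) + 86))*(897 + l(28)) = (-3735 + ((1284 - 1497) + 86))*(897 - 216) = (-3735 + (-213 + 86))*681 = (-3735 - 127)*681 = -3862*681 = -2630022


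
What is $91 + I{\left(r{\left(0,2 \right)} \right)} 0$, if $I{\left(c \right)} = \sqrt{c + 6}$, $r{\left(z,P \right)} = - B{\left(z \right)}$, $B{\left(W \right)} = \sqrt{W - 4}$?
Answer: $91$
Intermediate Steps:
$B{\left(W \right)} = \sqrt{-4 + W}$
$r{\left(z,P \right)} = - \sqrt{-4 + z}$
$I{\left(c \right)} = \sqrt{6 + c}$
$91 + I{\left(r{\left(0,2 \right)} \right)} 0 = 91 + \sqrt{6 - \sqrt{-4 + 0}} \cdot 0 = 91 + \sqrt{6 - \sqrt{-4}} \cdot 0 = 91 + \sqrt{6 - 2 i} 0 = 91 + 0 = 91$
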